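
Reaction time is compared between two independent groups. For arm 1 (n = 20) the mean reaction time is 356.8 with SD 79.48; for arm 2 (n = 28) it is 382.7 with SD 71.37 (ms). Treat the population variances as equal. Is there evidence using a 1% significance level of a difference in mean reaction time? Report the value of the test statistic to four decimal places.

Let group 1 = arm 1, group 2 = arm 2. H0: μ_1 = μ_2; H1: μ_1 ≠ μ_2 (two-sample pooled-variance t-test, two-sided).
s_p² = [(20−1)·79.48² + (28−1)·71.37²]/(20+28−2) = 5598.99
t = (356.8 − 382.7)/√[5598.99·(1/20 + 1/28)] = -1.1823
df = n₁ + n₂ − 2 = 46
Two-sided p-value ≈ 0.2432
Since p ≈ 0.2432 > α = 0.01, fail to reject H0; the data do not provide sufficient evidence against H0.

-1.1823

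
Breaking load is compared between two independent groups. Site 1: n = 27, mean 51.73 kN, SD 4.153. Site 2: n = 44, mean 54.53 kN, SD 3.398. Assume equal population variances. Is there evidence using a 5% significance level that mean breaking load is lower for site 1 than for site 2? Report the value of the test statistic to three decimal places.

Let group 1 = site 1, group 2 = site 2. H0: μ_1 = μ_2; H1: μ_1 < μ_2 (two-sample pooled-variance t-test, left-tailed).
s_p² = [(27−1)·4.153² + (44−1)·3.398²]/(27+44−2) = 13.6946
t = (51.73 − 54.53)/√[13.6946·(1/27 + 1/44)] = -3.095
df = n₁ + n₂ − 2 = 69
p-value = P(T ≤ -3.095) ≈ 0.0014
Since p ≈ 0.0014 < α = 0.05, reject H0; the data support H1.

-3.095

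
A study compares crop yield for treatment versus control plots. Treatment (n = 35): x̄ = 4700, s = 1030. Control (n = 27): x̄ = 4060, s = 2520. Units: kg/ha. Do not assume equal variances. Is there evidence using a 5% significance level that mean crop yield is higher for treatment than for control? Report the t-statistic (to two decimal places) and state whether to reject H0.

Let group 1 = treatment, group 2 = control. H0: μ_1 = μ_2; H1: μ_1 > μ_2 (Welch's two-sample t-test, right-tailed).
t = (x̄_1 − x̄_2)/√(s_1²/n_1 + s_2²/n_2) = (4700 − 4060)/√(1030²/35 + 2520²/27) = 1.24
Welch–Satterthwaite df ≈ 32.72
p-value = P(T ≥ 1.24) ≈ 0.1115
Since p ≈ 0.1115 > α = 0.05, fail to reject H0; the data do not provide sufficient evidence against H0.

t = 1.24; fail to reject H0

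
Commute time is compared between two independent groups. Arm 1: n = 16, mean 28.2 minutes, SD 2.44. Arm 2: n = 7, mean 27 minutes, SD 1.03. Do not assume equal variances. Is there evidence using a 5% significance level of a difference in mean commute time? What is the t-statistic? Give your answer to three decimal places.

Let group 1 = arm 1, group 2 = arm 2. H0: μ_1 = μ_2; H1: μ_1 ≠ μ_2 (Welch's two-sample t-test, two-sided).
t = (x̄_1 − x̄_2)/√(s_1²/n_1 + s_2²/n_2) = (28.2 − 27)/√(2.44²/16 + 1.03²/7) = 1.658
Welch–Satterthwaite df ≈ 21.00
Two-sided p-value ≈ 0.112
Since p ≈ 0.112 > α = 0.05, fail to reject H0; the data do not provide sufficient evidence against H0.

1.658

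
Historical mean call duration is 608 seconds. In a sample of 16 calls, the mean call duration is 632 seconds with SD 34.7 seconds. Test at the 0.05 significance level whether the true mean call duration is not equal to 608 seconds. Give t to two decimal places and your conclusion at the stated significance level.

t = 2.77; reject H0

H0: μ = 608; H1: μ ≠ 608 (one-sample t-test, two-sided).
t = (x̄ − μ₀)/(s/√n) = (632 − 608)/(34.7/√16) = 2.77
df = n − 1 = 15
Two-sided p-value ≈ 0.014
Since p ≈ 0.014 < α = 0.05, reject H0; the data support H1.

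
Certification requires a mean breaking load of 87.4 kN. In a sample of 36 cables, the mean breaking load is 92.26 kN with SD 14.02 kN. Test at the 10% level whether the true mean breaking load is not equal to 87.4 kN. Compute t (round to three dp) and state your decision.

H0: μ = 87.4; H1: μ ≠ 87.4 (one-sample t-test, two-sided).
t = (x̄ − μ₀)/(s/√n) = (92.26 − 87.4)/(14.02/√36) = 2.080
df = n − 1 = 35
Two-sided p-value ≈ 0.045
Since p ≈ 0.045 < α = 0.1, reject H0; the evidence is statistically significant.

t = 2.080; reject H0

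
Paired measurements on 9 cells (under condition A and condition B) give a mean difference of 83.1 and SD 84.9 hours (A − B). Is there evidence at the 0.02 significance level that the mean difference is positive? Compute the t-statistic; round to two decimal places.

2.94

H0: μ_d = 0; H1: μ_d > 0 (paired t-test on the differences, right-tailed).
t = d̄/(s_d/√n) = 83.1/(84.9/√9) = 2.94
df = n − 1 = 8
p-value = P(T ≥ 2.94) ≈ 0.0094
Since p ≈ 0.0094 < α = 0.02, reject H0; the data support H1.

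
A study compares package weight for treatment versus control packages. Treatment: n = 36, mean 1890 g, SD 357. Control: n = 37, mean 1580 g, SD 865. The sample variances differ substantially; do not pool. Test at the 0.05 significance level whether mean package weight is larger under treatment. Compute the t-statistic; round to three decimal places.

Let group 1 = treatment, group 2 = control. H0: μ_1 = μ_2; H1: μ_1 > μ_2 (Welch's two-sample t-test, right-tailed).
t = (x̄_1 − x̄_2)/√(s_1²/n_1 + s_2²/n_2) = (1890 − 1580)/√(357²/36 + 865²/37) = 2.011
Welch–Satterthwaite df ≈ 48.19
p-value = P(T ≥ 2.011) ≈ 0.0250
Since p ≈ 0.0250 < α = 0.05, reject H0; the data support H1.

2.011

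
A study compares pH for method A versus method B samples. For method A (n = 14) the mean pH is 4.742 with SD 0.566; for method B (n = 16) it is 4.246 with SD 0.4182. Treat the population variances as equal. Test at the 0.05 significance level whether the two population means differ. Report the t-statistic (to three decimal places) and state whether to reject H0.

t = 2.753; reject H0

Let group 1 = method A, group 2 = method B. H0: μ_1 = μ_2; H1: μ_1 ≠ μ_2 (two-sample pooled-variance t-test, two-sided).
s_p² = [(14−1)·0.566² + (16−1)·0.4182²]/(14+16−2) = 0.242428
t = (4.742 − 4.246)/√[0.242428·(1/14 + 1/16)] = 2.753
df = n₁ + n₂ − 2 = 28
Two-sided p-value ≈ 0.0103
Since p ≈ 0.0103 < α = 0.05, reject H0; the data support H1.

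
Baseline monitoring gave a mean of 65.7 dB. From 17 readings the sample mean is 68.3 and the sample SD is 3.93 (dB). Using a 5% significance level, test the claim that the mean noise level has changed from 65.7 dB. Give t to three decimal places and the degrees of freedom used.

H0: μ = 65.7; H1: μ ≠ 65.7 (one-sample t-test, two-sided).
t = (x̄ − μ₀)/(s/√n) = (68.3 − 65.7)/(3.93/√17) = 2.728
df = n − 1 = 16
Two-sided p-value ≈ 0.015
Since p ≈ 0.015 < α = 0.05, reject H0; the evidence is statistically significant.

t = 2.728, df = 16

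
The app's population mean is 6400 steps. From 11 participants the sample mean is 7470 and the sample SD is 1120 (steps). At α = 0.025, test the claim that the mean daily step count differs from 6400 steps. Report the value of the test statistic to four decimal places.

H0: μ = 6400; H1: μ ≠ 6400 (one-sample t-test, two-sided).
t = (x̄ − μ₀)/(s/√n) = (7470 − 6400)/(1120/√11) = 3.1686
df = n − 1 = 10
Two-sided p-value ≈ 0.010
Since p ≈ 0.010 < α = 0.025, reject H0; the data support H1.

3.1686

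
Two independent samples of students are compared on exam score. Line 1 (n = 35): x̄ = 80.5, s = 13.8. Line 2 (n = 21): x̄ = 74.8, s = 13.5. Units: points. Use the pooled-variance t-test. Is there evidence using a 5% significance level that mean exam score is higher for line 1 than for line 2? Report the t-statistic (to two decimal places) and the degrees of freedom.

Let group 1 = line 1, group 2 = line 2. H0: μ_1 = μ_2; H1: μ_1 > μ_2 (two-sample pooled-variance t-test, right-tailed).
s_p² = [(35−1)·13.8² + (21−1)·13.5²]/(35+21−2) = 187.407
t = (80.5 − 74.8)/√[187.407·(1/35 + 1/21)] = 1.51
df = n₁ + n₂ − 2 = 54
p-value = P(T ≥ 1.51) ≈ 0.0686
Since p ≈ 0.0686 > α = 0.05, fail to reject H0; the data do not provide sufficient evidence against H0.

t = 1.51, df = 54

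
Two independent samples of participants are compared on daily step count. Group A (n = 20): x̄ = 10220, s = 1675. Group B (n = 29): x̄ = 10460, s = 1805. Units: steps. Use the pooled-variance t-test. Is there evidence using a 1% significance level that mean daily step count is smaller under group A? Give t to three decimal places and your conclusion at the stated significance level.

t = -0.471; fail to reject H0

Let group 1 = group A, group 2 = group B. H0: μ_1 = μ_2; H1: μ_1 < μ_2 (two-sample pooled-variance t-test, left-tailed).
s_p² = [(20−1)·1675² + (29−1)·1805²]/(20+29−2) = 3075140
t = (10220 − 10460)/√[3075140·(1/20 + 1/29)] = -0.471
df = n₁ + n₂ − 2 = 47
p-value = P(T ≤ -0.471) ≈ 0.320
Since p ≈ 0.320 > α = 0.01, fail to reject H0; the data do not provide sufficient evidence against H0.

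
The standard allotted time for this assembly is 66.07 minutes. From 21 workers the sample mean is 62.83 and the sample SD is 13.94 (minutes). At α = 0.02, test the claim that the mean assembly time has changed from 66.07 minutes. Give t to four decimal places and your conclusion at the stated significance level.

H0: μ = 66.07; H1: μ ≠ 66.07 (one-sample t-test, two-sided).
t = (x̄ − μ₀)/(s/√n) = (62.83 − 66.07)/(13.94/√21) = -1.0651
df = n − 1 = 20
Two-sided p-value ≈ 0.300
Since p ≈ 0.300 > α = 0.02, fail to reject H0; the evidence is not statistically significant.

t = -1.0651; fail to reject H0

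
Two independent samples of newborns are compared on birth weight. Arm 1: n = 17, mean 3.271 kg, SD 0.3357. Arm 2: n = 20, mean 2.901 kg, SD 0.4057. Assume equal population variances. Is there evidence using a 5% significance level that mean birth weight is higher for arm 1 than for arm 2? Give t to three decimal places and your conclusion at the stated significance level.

t = 2.988; reject H0

Let group 1 = arm 1, group 2 = arm 2. H0: μ_1 = μ_2; H1: μ_1 > μ_2 (two-sample pooled-variance t-test, right-tailed).
s_p² = [(17−1)·0.3357² + (20−1)·0.4057²]/(17+20−2) = 0.140868
t = (3.271 − 2.901)/√[0.140868·(1/17 + 1/20)] = 2.988
df = n₁ + n₂ − 2 = 35
p-value = P(T ≥ 2.988) ≈ 0.0026
Since p ≈ 0.0026 < α = 0.05, reject H0; the evidence is statistically significant.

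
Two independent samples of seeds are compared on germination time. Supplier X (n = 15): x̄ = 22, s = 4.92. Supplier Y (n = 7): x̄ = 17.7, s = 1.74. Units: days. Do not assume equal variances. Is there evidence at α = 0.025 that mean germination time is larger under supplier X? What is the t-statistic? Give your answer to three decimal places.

3.006

Let group 1 = supplier X, group 2 = supplier Y. H0: μ_1 = μ_2; H1: μ_1 > μ_2 (Welch's two-sample t-test, right-tailed).
t = (x̄_1 − x̄_2)/√(s_1²/n_1 + s_2²/n_2) = (22 − 17.7)/√(4.92²/15 + 1.74²/7) = 3.006
Welch–Satterthwaite df ≈ 19.28
p-value = P(T ≥ 3.006) ≈ 0.004
Since p ≈ 0.004 < α = 0.025, reject H0; the evidence is statistically significant.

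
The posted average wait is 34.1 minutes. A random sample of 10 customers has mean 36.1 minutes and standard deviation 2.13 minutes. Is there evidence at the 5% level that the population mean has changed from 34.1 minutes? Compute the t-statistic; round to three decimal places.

H0: μ = 34.1; H1: μ ≠ 34.1 (one-sample t-test, two-sided).
t = (x̄ − μ₀)/(s/√n) = (36.1 − 34.1)/(2.13/√10) = 2.969
df = n − 1 = 9
Two-sided p-value ≈ 0.0157
Since p ≈ 0.0157 < α = 0.05, reject H0; the data support H1.

2.969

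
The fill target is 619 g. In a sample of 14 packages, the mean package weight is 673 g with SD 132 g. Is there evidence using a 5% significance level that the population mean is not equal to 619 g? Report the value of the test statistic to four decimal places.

1.5307

H0: μ = 619; H1: μ ≠ 619 (one-sample t-test, two-sided).
t = (x̄ − μ₀)/(s/√n) = (673 − 619)/(132/√14) = 1.5307
df = n − 1 = 13
Two-sided p-value ≈ 0.1498
Since p ≈ 0.1498 > α = 0.05, fail to reject H0; the evidence is not statistically significant.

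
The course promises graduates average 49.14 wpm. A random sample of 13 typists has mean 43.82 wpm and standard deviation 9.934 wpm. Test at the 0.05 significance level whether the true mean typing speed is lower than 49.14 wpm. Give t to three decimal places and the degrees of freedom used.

t = -1.931, df = 12

H0: μ = 49.14; H1: μ < 49.14 (one-sample t-test, left-tailed).
t = (x̄ − μ₀)/(s/√n) = (43.82 − 49.14)/(9.934/√13) = -1.931
df = n − 1 = 12
p-value = P(T ≤ -1.931) ≈ 0.0387
Since p ≈ 0.0387 < α = 0.05, reject H0; the data support H1.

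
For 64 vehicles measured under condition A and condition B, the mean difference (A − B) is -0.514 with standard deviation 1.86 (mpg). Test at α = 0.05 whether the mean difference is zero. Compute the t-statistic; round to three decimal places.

-2.211

H0: μ_d = 0; H1: μ_d ≠ 0 (paired t-test on the differences, two-sided).
t = d̄/(s_d/√n) = -0.514/(1.86/√64) = -2.211
df = n − 1 = 63
Two-sided p-value ≈ 0.0307
Since p ≈ 0.0307 < α = 0.05, reject H0; the evidence is statistically significant.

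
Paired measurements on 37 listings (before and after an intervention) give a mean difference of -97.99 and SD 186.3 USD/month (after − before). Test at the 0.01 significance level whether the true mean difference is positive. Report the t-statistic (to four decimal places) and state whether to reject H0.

t = -3.1994; fail to reject H0

H0: μ_d = 0; H1: μ_d > 0 (paired t-test on the differences, right-tailed).
t = d̄/(s_d/√n) = -97.99/(186.3/√37) = -3.1994
df = n − 1 = 36
p-value = P(T ≥ -3.1994) ≈ 0.9986
Since p ≈ 0.9986 > α = 0.01, fail to reject H0; the data do not provide sufficient evidence against H0.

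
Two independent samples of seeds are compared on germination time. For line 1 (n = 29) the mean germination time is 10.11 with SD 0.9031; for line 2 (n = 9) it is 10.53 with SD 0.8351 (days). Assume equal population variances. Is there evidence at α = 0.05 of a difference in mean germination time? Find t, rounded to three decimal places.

-1.239

Let group 1 = line 1, group 2 = line 2. H0: μ_1 = μ_2; H1: μ_1 ≠ μ_2 (two-sample pooled-variance t-test, two-sided).
s_p² = [(29−1)·0.9031² + (9−1)·0.8351²]/(29+9−2) = 0.789323
t = (10.11 − 10.53)/√[0.789323·(1/29 + 1/9)] = -1.239
df = n₁ + n₂ − 2 = 36
Two-sided p-value ≈ 0.2234
Since p ≈ 0.2234 > α = 0.05, fail to reject H0; the evidence is not statistically significant.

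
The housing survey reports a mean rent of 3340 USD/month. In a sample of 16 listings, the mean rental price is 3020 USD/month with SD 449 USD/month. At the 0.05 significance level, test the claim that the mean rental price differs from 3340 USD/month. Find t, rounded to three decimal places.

-2.851

H0: μ = 3340; H1: μ ≠ 3340 (one-sample t-test, two-sided).
t = (x̄ − μ₀)/(s/√n) = (3020 − 3340)/(449/√16) = -2.851
df = n − 1 = 15
Two-sided p-value ≈ 0.012
Since p ≈ 0.012 < α = 0.05, reject H0; the data support H1.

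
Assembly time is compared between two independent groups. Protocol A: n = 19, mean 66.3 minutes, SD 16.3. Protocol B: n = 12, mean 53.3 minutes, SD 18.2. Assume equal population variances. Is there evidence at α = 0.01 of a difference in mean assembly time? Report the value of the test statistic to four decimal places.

2.0683

Let group 1 = protocol A, group 2 = protocol B. H0: μ_1 = μ_2; H1: μ_1 ≠ μ_2 (two-sample pooled-variance t-test, two-sided).
s_p² = [(19−1)·16.3² + (12−1)·18.2²]/(19+12−2) = 290.554
t = (66.3 − 53.3)/√[290.554·(1/19 + 1/12)] = 2.0683
df = n₁ + n₂ − 2 = 29
Two-sided p-value ≈ 0.048
Since p ≈ 0.048 > α = 0.01, fail to reject H0; the evidence is not statistically significant.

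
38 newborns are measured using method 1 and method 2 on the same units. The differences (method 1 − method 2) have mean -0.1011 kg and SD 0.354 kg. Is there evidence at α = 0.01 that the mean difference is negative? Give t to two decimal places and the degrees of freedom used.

H0: μ_d = 0; H1: μ_d < 0 (paired t-test on the differences, left-tailed).
t = d̄/(s_d/√n) = -0.1011/(0.354/√38) = -1.76
df = n − 1 = 37
p-value = P(T ≤ -1.76) ≈ 0.0433
Since p ≈ 0.0433 > α = 0.01, fail to reject H0; the evidence is not statistically significant.

t = -1.76, df = 37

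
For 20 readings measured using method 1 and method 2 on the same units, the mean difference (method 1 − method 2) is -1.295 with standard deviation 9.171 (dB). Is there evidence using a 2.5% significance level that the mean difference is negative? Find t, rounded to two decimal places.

H0: μ_d = 0; H1: μ_d < 0 (paired t-test on the differences, left-tailed).
t = d̄/(s_d/√n) = -1.295/(9.171/√20) = -0.63
df = n − 1 = 19
p-value = P(T ≤ -0.63) ≈ 0.2676
Since p ≈ 0.2676 > α = 0.025, fail to reject H0; the evidence is not statistically significant.

-0.63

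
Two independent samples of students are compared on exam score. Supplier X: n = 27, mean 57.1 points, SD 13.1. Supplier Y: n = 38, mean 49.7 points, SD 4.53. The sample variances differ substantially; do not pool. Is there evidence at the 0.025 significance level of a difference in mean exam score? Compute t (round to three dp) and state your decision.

t = 2.818; reject H0

Let group 1 = supplier X, group 2 = supplier Y. H0: μ_1 = μ_2; H1: μ_1 ≠ μ_2 (Welch's two-sample t-test, two-sided).
t = (x̄_1 − x̄_2)/√(s_1²/n_1 + s_2²/n_2) = (57.1 − 49.7)/√(13.1²/27 + 4.53²/38) = 2.818
Welch–Satterthwaite df ≈ 30.45
Two-sided p-value ≈ 0.0084
Since p ≈ 0.0084 < α = 0.025, reject H0; the evidence is statistically significant.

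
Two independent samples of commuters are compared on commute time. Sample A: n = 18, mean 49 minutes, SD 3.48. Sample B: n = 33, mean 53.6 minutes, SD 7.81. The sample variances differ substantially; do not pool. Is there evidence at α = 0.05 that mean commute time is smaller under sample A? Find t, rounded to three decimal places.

-2.897

Let group 1 = sample A, group 2 = sample B. H0: μ_1 = μ_2; H1: μ_1 < μ_2 (Welch's two-sample t-test, left-tailed).
t = (x̄_1 − x̄_2)/√(s_1²/n_1 + s_2²/n_2) = (49 − 53.6)/√(3.48²/18 + 7.81²/33) = -2.897
Welch–Satterthwaite df ≈ 47.65
p-value = P(T ≤ -2.897) ≈ 0.0028
Since p ≈ 0.0028 < α = 0.05, reject H0; the data support H1.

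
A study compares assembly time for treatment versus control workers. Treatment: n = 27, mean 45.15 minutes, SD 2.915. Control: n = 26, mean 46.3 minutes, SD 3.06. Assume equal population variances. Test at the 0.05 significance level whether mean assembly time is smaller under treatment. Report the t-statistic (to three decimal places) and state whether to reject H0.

t = -1.401; fail to reject H0

Let group 1 = treatment, group 2 = control. H0: μ_1 = μ_2; H1: μ_1 < μ_2 (two-sample pooled-variance t-test, left-tailed).
s_p² = [(27−1)·2.915² + (26−1)·3.06²]/(27+26−2) = 8.92192
t = (45.15 − 46.3)/√[8.92192·(1/27 + 1/26)] = -1.401
df = n₁ + n₂ − 2 = 51
p-value = P(T ≤ -1.401) ≈ 0.084
Since p ≈ 0.084 > α = 0.05, fail to reject H0; the data do not provide sufficient evidence against H0.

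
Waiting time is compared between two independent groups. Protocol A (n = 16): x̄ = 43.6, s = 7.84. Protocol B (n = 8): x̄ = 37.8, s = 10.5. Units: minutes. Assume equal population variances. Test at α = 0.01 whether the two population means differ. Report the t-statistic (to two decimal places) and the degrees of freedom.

t = 1.53, df = 22

Let group 1 = protocol A, group 2 = protocol B. H0: μ_1 = μ_2; H1: μ_1 ≠ μ_2 (two-sample pooled-variance t-test, two-sided).
s_p² = [(16−1)·7.84² + (8−1)·10.5²]/(16+8−2) = 76.9879
t = (43.6 − 37.8)/√[76.9879·(1/16 + 1/8)] = 1.53
df = n₁ + n₂ − 2 = 22
Two-sided p-value ≈ 0.1411
Since p ≈ 0.1411 > α = 0.01, fail to reject H0; the evidence is not statistically significant.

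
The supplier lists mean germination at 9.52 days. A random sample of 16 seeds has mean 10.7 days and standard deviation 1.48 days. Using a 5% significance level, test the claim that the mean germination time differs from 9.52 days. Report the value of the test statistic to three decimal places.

3.189

H0: μ = 9.52; H1: μ ≠ 9.52 (one-sample t-test, two-sided).
t = (x̄ − μ₀)/(s/√n) = (10.7 − 9.52)/(1.48/√16) = 3.189
df = n − 1 = 15
Two-sided p-value ≈ 0.0061
Since p ≈ 0.0061 < α = 0.05, reject H0; the data support H1.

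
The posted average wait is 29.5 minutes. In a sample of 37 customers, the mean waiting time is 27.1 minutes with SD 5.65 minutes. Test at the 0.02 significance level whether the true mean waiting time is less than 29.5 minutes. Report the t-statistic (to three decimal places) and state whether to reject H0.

t = -2.584; reject H0

H0: μ = 29.5; H1: μ < 29.5 (one-sample t-test, left-tailed).
t = (x̄ − μ₀)/(s/√n) = (27.1 − 29.5)/(5.65/√37) = -2.584
df = n − 1 = 36
p-value = P(T ≤ -2.584) ≈ 0.007
Since p ≈ 0.007 < α = 0.02, reject H0; the evidence is statistically significant.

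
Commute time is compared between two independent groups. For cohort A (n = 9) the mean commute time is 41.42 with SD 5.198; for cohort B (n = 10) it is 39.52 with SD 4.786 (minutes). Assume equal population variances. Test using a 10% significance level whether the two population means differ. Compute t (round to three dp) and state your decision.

t = 0.830; fail to reject H0

Let group 1 = cohort A, group 2 = cohort B. H0: μ_1 = μ_2; H1: μ_1 ≠ μ_2 (two-sample pooled-variance t-test, two-sided).
s_p² = [(9−1)·5.198² + (10−1)·4.786²]/(9+10−2) = 24.8415
t = (41.42 − 39.52)/√[24.8415·(1/9 + 1/10)] = 0.830
df = n₁ + n₂ − 2 = 17
Two-sided p-value ≈ 0.418
Since p ≈ 0.418 > α = 0.1, fail to reject H0; the evidence is not statistically significant.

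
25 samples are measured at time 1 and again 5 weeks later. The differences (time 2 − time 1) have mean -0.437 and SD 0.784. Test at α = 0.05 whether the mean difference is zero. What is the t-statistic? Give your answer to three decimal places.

-2.787

H0: μ_d = 0; H1: μ_d ≠ 0 (paired t-test on the differences, two-sided).
t = d̄/(s_d/√n) = -0.437/(0.784/√25) = -2.787
df = n − 1 = 24
Two-sided p-value ≈ 0.0102
Since p ≈ 0.0102 < α = 0.05, reject H0; the data support H1.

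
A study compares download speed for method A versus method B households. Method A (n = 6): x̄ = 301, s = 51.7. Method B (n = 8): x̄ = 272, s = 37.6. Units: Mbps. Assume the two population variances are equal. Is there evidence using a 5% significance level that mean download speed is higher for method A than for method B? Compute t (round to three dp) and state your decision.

t = 1.220; fail to reject H0

Let group 1 = method A, group 2 = method B. H0: μ_1 = μ_2; H1: μ_1 > μ_2 (two-sample pooled-variance t-test, right-tailed).
s_p² = [(6−1)·51.7² + (8−1)·37.6²]/(6+8−2) = 1938.4
t = (301 − 272)/√[1938.4·(1/6 + 1/8)] = 1.220
df = n₁ + n₂ − 2 = 12
p-value = P(T ≥ 1.220) ≈ 0.1230
Since p ≈ 0.1230 > α = 0.05, fail to reject H0; the data do not provide sufficient evidence against H0.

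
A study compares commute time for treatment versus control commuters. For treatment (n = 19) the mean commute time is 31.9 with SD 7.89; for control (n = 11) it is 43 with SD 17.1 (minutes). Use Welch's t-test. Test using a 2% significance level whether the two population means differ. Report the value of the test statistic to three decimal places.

-2.031

Let group 1 = treatment, group 2 = control. H0: μ_1 = μ_2; H1: μ_1 ≠ μ_2 (Welch's two-sample t-test, two-sided).
t = (x̄_1 − x̄_2)/√(s_1²/n_1 + s_2²/n_2) = (31.9 − 43)/√(7.89²/19 + 17.1²/11) = -2.031
Welch–Satterthwaite df ≈ 12.51
Two-sided p-value ≈ 0.0640
Since p ≈ 0.0640 > α = 0.02, fail to reject H0; the data do not provide sufficient evidence against H0.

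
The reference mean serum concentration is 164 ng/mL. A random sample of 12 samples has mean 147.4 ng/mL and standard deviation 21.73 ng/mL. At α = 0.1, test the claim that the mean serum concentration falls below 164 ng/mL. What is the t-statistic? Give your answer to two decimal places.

H0: μ = 164; H1: μ < 164 (one-sample t-test, left-tailed).
t = (x̄ − μ₀)/(s/√n) = (147.4 − 164)/(21.73/√12) = -2.65
df = n − 1 = 11
p-value = P(T ≤ -2.65) ≈ 0.011
Since p ≈ 0.011 < α = 0.1, reject H0; the evidence is statistically significant.

-2.65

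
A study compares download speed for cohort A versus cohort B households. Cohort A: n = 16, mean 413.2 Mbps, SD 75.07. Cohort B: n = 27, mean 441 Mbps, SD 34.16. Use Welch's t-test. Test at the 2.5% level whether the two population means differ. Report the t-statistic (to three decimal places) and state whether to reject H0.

Let group 1 = cohort A, group 2 = cohort B. H0: μ_1 = μ_2; H1: μ_1 ≠ μ_2 (Welch's two-sample t-test, two-sided).
t = (x̄_1 − x̄_2)/√(s_1²/n_1 + s_2²/n_2) = (413.2 − 441)/√(75.07²/16 + 34.16²/27) = -1.398
Welch–Satterthwaite df ≈ 18.74
Two-sided p-value ≈ 0.1784
Since p ≈ 0.1784 > α = 0.025, fail to reject H0; the data do not provide sufficient evidence against H0.

t = -1.398; fail to reject H0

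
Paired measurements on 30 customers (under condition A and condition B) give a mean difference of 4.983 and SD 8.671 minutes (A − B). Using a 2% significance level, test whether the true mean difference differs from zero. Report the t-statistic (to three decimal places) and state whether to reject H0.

H0: μ_d = 0; H1: μ_d ≠ 0 (paired t-test on the differences, two-sided).
t = d̄/(s_d/√n) = 4.983/(8.671/√30) = 3.148
df = n − 1 = 29
Two-sided p-value ≈ 0.004
Since p ≈ 0.004 < α = 0.02, reject H0; the data support H1.

t = 3.148; reject H0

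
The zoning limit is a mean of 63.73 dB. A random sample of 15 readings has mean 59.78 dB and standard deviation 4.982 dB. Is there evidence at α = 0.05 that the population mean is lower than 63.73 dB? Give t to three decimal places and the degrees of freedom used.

t = -3.071, df = 14

H0: μ = 63.73; H1: μ < 63.73 (one-sample t-test, left-tailed).
t = (x̄ − μ₀)/(s/√n) = (59.78 − 63.73)/(4.982/√15) = -3.071
df = n − 1 = 14
p-value = P(T ≤ -3.071) ≈ 0.004
Since p ≈ 0.004 < α = 0.05, reject H0; the evidence is statistically significant.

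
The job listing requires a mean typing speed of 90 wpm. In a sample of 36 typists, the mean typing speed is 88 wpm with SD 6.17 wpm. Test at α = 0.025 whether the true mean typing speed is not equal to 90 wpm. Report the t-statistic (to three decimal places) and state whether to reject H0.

H0: μ = 90; H1: μ ≠ 90 (one-sample t-test, two-sided).
t = (x̄ − μ₀)/(s/√n) = (88 − 90)/(6.17/√36) = -1.945
df = n − 1 = 35
Two-sided p-value ≈ 0.0599
Since p ≈ 0.0599 > α = 0.025, fail to reject H0; the evidence is not statistically significant.

t = -1.945; fail to reject H0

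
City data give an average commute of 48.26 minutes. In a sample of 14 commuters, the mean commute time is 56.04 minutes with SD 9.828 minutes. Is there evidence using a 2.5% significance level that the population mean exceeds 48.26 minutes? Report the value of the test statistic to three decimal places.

2.962

H0: μ = 48.26; H1: μ > 48.26 (one-sample t-test, right-tailed).
t = (x̄ − μ₀)/(s/√n) = (56.04 − 48.26)/(9.828/√14) = 2.962
df = n − 1 = 13
p-value = P(T ≥ 2.962) ≈ 0.0055
Since p ≈ 0.0055 < α = 0.025, reject H0; the data support H1.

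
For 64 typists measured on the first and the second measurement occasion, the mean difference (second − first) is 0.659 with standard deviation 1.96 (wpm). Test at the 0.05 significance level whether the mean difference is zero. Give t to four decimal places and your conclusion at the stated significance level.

H0: μ_d = 0; H1: μ_d ≠ 0 (paired t-test on the differences, two-sided).
t = d̄/(s_d/√n) = 0.659/(1.96/√64) = 2.6898
df = n − 1 = 63
Two-sided p-value ≈ 0.0091
Since p ≈ 0.0091 < α = 0.05, reject H0; the evidence is statistically significant.

t = 2.6898; reject H0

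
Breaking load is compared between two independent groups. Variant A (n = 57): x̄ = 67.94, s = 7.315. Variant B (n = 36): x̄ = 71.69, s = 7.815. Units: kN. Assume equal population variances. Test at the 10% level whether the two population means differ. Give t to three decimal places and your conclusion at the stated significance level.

t = -2.345; reject H0

Let group 1 = variant A, group 2 = variant B. H0: μ_1 = μ_2; H1: μ_1 ≠ μ_2 (two-sample pooled-variance t-test, two-sided).
s_p² = [(57−1)·7.315² + (36−1)·7.815²]/(57+36−2) = 56.4188
t = (67.94 − 71.69)/√[56.4188·(1/57 + 1/36)] = -2.345
df = n₁ + n₂ − 2 = 91
Two-sided p-value ≈ 0.0212
Since p ≈ 0.0212 < α = 0.1, reject H0; the evidence is statistically significant.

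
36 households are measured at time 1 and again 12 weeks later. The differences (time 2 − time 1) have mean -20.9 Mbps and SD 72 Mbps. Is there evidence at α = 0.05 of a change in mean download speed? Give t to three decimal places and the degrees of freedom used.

H0: μ_d = 0; H1: μ_d ≠ 0 (paired t-test on the differences, two-sided).
t = d̄/(s_d/√n) = -20.9/(72/√36) = -1.742
df = n − 1 = 35
Two-sided p-value ≈ 0.0904
Since p ≈ 0.0904 > α = 0.05, fail to reject H0; the data do not provide sufficient evidence against H0.

t = -1.742, df = 35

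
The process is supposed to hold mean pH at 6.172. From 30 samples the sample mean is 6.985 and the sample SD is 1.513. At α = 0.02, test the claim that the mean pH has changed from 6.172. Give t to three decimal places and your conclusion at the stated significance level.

t = 2.943; reject H0

H0: μ = 6.172; H1: μ ≠ 6.172 (one-sample t-test, two-sided).
t = (x̄ − μ₀)/(s/√n) = (6.985 − 6.172)/(1.513/√30) = 2.943
df = n − 1 = 29
Two-sided p-value ≈ 0.0063
Since p ≈ 0.0063 < α = 0.02, reject H0; the evidence is statistically significant.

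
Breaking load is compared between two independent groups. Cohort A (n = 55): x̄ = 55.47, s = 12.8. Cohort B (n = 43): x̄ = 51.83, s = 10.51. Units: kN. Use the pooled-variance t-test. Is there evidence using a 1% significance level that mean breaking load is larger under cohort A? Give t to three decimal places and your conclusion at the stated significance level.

t = 1.509; fail to reject H0

Let group 1 = cohort A, group 2 = cohort B. H0: μ_1 = μ_2; H1: μ_1 > μ_2 (two-sample pooled-variance t-test, right-tailed).
s_p² = [(55−1)·12.8² + (43−1)·10.51²]/(55+43−2) = 140.486
t = (55.47 − 51.83)/√[140.486·(1/55 + 1/43)] = 1.509
df = n₁ + n₂ − 2 = 96
p-value = P(T ≥ 1.509) ≈ 0.0673
Since p ≈ 0.0673 > α = 0.01, fail to reject H0; the evidence is not statistically significant.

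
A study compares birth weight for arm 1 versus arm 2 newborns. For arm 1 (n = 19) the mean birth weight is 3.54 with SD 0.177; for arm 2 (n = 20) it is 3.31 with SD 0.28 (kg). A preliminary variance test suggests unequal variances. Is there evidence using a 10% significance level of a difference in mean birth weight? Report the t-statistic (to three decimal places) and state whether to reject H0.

Let group 1 = arm 1, group 2 = arm 2. H0: μ_1 = μ_2; H1: μ_1 ≠ μ_2 (Welch's two-sample t-test, two-sided).
t = (x̄_1 − x̄_2)/√(s_1²/n_1 + s_2²/n_2) = (3.54 − 3.31)/√(0.177²/19 + 0.28²/20) = 3.082
Welch–Satterthwaite df ≈ 32.31
Two-sided p-value ≈ 0.0042
Since p ≈ 0.0042 < α = 0.1, reject H0; the evidence is statistically significant.

t = 3.082; reject H0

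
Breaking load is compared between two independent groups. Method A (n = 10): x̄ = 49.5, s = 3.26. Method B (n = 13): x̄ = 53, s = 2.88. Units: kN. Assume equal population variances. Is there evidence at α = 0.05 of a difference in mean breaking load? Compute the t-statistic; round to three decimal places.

-2.729

Let group 1 = method A, group 2 = method B. H0: μ_1 = μ_2; H1: μ_1 ≠ μ_2 (two-sample pooled-variance t-test, two-sided).
s_p² = [(10−1)·3.26² + (13−1)·2.88²]/(10+13−2) = 9.29434
t = (49.5 − 53)/√[9.29434·(1/10 + 1/13)] = -2.729
df = n₁ + n₂ − 2 = 21
Two-sided p-value ≈ 0.013
Since p ≈ 0.013 < α = 0.05, reject H0; the data support H1.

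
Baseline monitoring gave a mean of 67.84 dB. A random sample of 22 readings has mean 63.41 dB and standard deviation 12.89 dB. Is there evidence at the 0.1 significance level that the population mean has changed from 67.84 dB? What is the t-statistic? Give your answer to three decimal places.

H0: μ = 67.84; H1: μ ≠ 67.84 (one-sample t-test, two-sided).
t = (x̄ − μ₀)/(s/√n) = (63.41 − 67.84)/(12.89/√22) = -1.612
df = n − 1 = 21
Two-sided p-value ≈ 0.122
Since p ≈ 0.122 > α = 0.1, fail to reject H0; the data do not provide sufficient evidence against H0.

-1.612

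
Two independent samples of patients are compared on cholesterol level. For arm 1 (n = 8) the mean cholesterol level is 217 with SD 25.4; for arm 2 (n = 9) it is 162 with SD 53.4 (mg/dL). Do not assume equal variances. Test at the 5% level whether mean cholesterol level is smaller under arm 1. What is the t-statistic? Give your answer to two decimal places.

2.76

Let group 1 = arm 1, group 2 = arm 2. H0: μ_1 = μ_2; H1: μ_1 < μ_2 (Welch's two-sample t-test, left-tailed).
t = (x̄_1 − x̄_2)/√(s_1²/n_1 + s_2²/n_2) = (217 − 162)/√(25.4²/8 + 53.4²/9) = 2.76
Welch–Satterthwaite df ≈ 11.72
p-value = P(T ≤ 2.76) ≈ 0.991
Since p ≈ 0.991 > α = 0.05, fail to reject H0; the data do not provide sufficient evidence against H0.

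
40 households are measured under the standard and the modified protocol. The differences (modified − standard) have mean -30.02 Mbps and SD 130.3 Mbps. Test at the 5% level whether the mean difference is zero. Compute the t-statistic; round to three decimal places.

H0: μ_d = 0; H1: μ_d ≠ 0 (paired t-test on the differences, two-sided).
t = d̄/(s_d/√n) = -30.02/(130.3/√40) = -1.457
df = n − 1 = 39
Two-sided p-value ≈ 0.1531
Since p ≈ 0.1531 > α = 0.05, fail to reject H0; the evidence is not statistically significant.

-1.457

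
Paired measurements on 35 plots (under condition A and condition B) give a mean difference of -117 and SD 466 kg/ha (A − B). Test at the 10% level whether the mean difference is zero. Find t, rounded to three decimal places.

-1.485

H0: μ_d = 0; H1: μ_d ≠ 0 (paired t-test on the differences, two-sided).
t = d̄/(s_d/√n) = -117/(466/√35) = -1.485
df = n − 1 = 34
Two-sided p-value ≈ 0.147
Since p ≈ 0.147 > α = 0.1, fail to reject H0; the data do not provide sufficient evidence against H0.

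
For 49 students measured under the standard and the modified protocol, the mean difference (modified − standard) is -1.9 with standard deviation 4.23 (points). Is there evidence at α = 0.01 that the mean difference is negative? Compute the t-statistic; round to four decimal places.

-3.1442

H0: μ_d = 0; H1: μ_d < 0 (paired t-test on the differences, left-tailed).
t = d̄/(s_d/√n) = -1.9/(4.23/√49) = -3.1442
df = n − 1 = 48
p-value = P(T ≤ -3.1442) ≈ 0.001
Since p ≈ 0.001 < α = 0.01, reject H0; the data support H1.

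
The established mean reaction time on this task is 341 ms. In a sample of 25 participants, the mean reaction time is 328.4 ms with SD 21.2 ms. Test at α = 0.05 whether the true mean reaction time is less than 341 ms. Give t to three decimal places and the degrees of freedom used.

H0: μ = 341; H1: μ < 341 (one-sample t-test, left-tailed).
t = (x̄ − μ₀)/(s/√n) = (328.4 − 341)/(21.2/√25) = -2.972
df = n − 1 = 24
p-value = P(T ≤ -2.972) ≈ 0.003
Since p ≈ 0.003 < α = 0.05, reject H0; the evidence is statistically significant.

t = -2.972, df = 24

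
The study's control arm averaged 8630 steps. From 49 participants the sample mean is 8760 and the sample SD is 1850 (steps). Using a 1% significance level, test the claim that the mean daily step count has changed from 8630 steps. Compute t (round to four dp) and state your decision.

t = 0.4919; fail to reject H0

H0: μ = 8630; H1: μ ≠ 8630 (one-sample t-test, two-sided).
t = (x̄ − μ₀)/(s/√n) = (8760 − 8630)/(1850/√49) = 0.4919
df = n − 1 = 48
Two-sided p-value ≈ 0.625
Since p ≈ 0.625 > α = 0.01, fail to reject H0; the evidence is not statistically significant.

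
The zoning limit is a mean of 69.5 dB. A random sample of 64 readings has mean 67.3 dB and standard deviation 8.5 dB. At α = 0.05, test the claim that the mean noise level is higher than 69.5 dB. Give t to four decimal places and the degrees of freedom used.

t = -2.0706, df = 63

H0: μ = 69.5; H1: μ > 69.5 (one-sample t-test, right-tailed).
t = (x̄ − μ₀)/(s/√n) = (67.3 − 69.5)/(8.5/√64) = -2.0706
df = n − 1 = 63
p-value = P(T ≥ -2.0706) ≈ 0.979
Since p ≈ 0.979 > α = 0.05, fail to reject H0; the evidence is not statistically significant.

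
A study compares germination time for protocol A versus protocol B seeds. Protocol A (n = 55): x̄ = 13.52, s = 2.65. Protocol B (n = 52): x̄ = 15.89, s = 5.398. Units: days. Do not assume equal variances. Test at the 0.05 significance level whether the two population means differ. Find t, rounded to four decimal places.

Let group 1 = protocol A, group 2 = protocol B. H0: μ_1 = μ_2; H1: μ_1 ≠ μ_2 (Welch's two-sample t-test, two-sided).
t = (x̄_1 − x̄_2)/√(s_1²/n_1 + s_2²/n_2) = (13.52 − 15.89)/√(2.65²/55 + 5.398²/52) = -2.8572
Welch–Satterthwaite df ≈ 73.30
Two-sided p-value ≈ 0.006
Since p ≈ 0.006 < α = 0.05, reject H0; the evidence is statistically significant.

-2.8572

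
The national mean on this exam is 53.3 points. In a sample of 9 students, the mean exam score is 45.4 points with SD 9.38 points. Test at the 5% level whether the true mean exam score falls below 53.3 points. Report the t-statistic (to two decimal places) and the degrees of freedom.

H0: μ = 53.3; H1: μ < 53.3 (one-sample t-test, left-tailed).
t = (x̄ − μ₀)/(s/√n) = (45.4 − 53.3)/(9.38/√9) = -2.53
df = n − 1 = 8
p-value = P(T ≤ -2.53) ≈ 0.0177
Since p ≈ 0.0177 < α = 0.05, reject H0; the evidence is statistically significant.

t = -2.53, df = 8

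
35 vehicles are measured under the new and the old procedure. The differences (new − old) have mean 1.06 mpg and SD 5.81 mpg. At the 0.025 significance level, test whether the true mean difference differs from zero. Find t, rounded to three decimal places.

H0: μ_d = 0; H1: μ_d ≠ 0 (paired t-test on the differences, two-sided).
t = d̄/(s_d/√n) = 1.06/(5.81/√35) = 1.079
df = n − 1 = 34
Two-sided p-value ≈ 0.2880
Since p ≈ 0.2880 > α = 0.025, fail to reject H0; the data do not provide sufficient evidence against H0.

1.079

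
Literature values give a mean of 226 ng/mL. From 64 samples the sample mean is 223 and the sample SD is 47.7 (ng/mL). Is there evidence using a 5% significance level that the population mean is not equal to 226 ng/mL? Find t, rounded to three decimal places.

H0: μ = 226; H1: μ ≠ 226 (one-sample t-test, two-sided).
t = (x̄ − μ₀)/(s/√n) = (223 − 226)/(47.7/√64) = -0.503
df = n − 1 = 63
Two-sided p-value ≈ 0.6166
Since p ≈ 0.6166 > α = 0.05, fail to reject H0; the evidence is not statistically significant.

-0.503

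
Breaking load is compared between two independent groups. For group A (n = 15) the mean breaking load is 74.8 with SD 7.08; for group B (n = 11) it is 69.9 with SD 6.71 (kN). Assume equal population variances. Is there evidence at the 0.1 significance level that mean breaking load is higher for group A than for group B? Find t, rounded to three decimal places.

1.782

Let group 1 = group A, group 2 = group B. H0: μ_1 = μ_2; H1: μ_1 > μ_2 (two-sample pooled-variance t-test, right-tailed).
s_p² = [(15−1)·7.08² + (11−1)·6.71²]/(15+11−2) = 48.0004
t = (74.8 − 69.9)/√[48.0004·(1/15 + 1/11)] = 1.782
df = n₁ + n₂ − 2 = 24
p-value = P(T ≥ 1.782) ≈ 0.044
Since p ≈ 0.044 < α = 0.1, reject H0; the evidence is statistically significant.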